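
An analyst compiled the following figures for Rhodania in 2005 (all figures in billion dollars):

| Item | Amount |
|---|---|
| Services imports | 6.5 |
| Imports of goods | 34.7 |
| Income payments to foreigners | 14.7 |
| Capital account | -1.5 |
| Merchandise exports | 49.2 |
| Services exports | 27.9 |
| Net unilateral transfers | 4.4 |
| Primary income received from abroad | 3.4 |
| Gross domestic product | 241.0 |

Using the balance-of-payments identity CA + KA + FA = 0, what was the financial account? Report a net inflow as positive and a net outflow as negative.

Goods balance = 49.2 - 34.7 = 14.5
Services balance = 27.9 - 6.5 = 21.4
Trade balance (goods + services) = 14.5 + 21.4 = 35.9
Net primary income = 3.4 - 14.7 = -11.3
Net secondary income = 4.4
Current account = 35.9 + (-11.3) + 4.4 = 29.0
Financial account = -(29.0 + (-1.5)) = -27.5

-27.5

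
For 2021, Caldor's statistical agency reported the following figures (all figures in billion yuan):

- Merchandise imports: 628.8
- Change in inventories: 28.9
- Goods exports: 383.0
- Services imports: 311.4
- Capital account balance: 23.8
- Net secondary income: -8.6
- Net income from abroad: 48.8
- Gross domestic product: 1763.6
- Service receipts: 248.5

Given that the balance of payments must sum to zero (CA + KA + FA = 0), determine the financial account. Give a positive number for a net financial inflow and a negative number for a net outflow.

Goods balance = 383.0 - 628.8 = -245.8
Services balance = 248.5 - 311.4 = -62.9
Trade balance (goods + services) = -245.8 + (-62.9) = -308.7
Net primary income = 48.8
Net secondary income = -8.6
Current account = -308.7 + 48.8 + (-8.6) = -268.5
Financial account = -(-268.5 + 23.8) = 244.7

244.7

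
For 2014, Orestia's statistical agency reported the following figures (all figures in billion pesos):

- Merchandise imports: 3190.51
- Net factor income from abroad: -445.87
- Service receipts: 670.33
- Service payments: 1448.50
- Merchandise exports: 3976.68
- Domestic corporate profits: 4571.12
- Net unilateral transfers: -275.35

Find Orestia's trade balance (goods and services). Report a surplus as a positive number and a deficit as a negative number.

Goods balance = 3976.68 - 3190.51 = 786.17
Services balance = 670.33 - 1448.50 = -778.17
Trade balance (goods + services) = 786.17 + (-778.17) = 8.00

8.00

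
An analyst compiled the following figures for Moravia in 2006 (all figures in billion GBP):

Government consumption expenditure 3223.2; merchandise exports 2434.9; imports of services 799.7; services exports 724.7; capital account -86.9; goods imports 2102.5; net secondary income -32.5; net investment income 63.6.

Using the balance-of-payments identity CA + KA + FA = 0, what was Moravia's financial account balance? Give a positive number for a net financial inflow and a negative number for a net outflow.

-201.6

Goods balance = 2434.9 - 2102.5 = 332.4
Services balance = 724.7 - 799.7 = -75.0
Trade balance (goods + services) = 332.4 + (-75.0) = 257.4
Net primary income = 63.6
Net secondary income = -32.5
Current account = 257.4 + 63.6 + (-32.5) = 288.5
Financial account = -(288.5 + (-86.9)) = -201.6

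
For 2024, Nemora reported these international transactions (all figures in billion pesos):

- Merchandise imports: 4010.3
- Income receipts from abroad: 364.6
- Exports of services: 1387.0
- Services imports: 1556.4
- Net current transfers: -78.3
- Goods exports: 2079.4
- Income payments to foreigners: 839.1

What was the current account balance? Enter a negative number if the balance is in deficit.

Goods balance = 2079.4 - 4010.3 = -1930.9
Services balance = 1387.0 - 1556.4 = -169.4
Trade balance (goods + services) = -1930.9 + (-169.4) = -2100.3
Net primary income = 364.6 - 839.1 = -474.5
Net secondary income = -78.3
Current account = -2100.3 + (-474.5) + (-78.3) = -2653.1

-2653.1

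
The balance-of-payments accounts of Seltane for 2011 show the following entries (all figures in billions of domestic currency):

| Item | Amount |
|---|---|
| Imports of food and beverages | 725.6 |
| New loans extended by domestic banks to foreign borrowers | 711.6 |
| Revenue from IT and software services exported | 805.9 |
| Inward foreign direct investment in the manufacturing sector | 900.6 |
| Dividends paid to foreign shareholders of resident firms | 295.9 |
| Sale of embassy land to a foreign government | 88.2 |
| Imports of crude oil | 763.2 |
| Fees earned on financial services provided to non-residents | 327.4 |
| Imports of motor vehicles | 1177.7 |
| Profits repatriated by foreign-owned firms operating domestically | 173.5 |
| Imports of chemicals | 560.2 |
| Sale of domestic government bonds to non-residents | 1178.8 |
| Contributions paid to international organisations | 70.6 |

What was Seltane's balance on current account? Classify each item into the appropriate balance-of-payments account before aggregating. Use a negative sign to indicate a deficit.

-2633.4

Goods: -1177.7 - 560.2 - 725.6 - 763.2 = -3226.7
Services: 327.4 + 805.9 = 1133.3
Primary income: -173.5 - 295.9 = -469.4
Secondary income: -70.6
Current account = (-3226.7) + 1133.3 + (-469.4) + (-70.6) = -2633.4
(Excluded from the current account — financial account: new loans extended by domestic banks to foreign borrowers 711.6, inward foreign direct investment in the manufacturing sector 900.6, sale of domestic government bonds to non-residents 1178.8; capital account: sale of embassy land to a foreign government 88.2.)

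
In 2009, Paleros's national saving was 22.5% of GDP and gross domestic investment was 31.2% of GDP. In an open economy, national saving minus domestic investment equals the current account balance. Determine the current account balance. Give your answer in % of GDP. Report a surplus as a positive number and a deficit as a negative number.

S - I = CA (net lending to the rest of the world).
CA = S - I = 22.5 - 31.2 = -8.7

-8.7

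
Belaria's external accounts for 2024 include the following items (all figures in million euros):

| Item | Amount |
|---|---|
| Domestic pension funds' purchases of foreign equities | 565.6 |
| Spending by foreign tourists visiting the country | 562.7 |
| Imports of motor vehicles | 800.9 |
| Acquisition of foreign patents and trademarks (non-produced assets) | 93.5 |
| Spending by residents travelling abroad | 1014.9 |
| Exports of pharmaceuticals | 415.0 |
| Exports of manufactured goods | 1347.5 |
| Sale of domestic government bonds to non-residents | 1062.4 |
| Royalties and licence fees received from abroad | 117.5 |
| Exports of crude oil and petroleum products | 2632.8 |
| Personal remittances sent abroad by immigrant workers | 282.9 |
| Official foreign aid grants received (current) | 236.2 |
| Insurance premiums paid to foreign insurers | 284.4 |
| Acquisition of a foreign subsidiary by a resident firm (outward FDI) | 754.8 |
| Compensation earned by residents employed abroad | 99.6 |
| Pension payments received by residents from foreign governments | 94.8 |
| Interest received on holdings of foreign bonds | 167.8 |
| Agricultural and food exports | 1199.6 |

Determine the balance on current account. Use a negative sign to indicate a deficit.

Goods: 1199.6 + 2632.8 - 800.9 + 415.0 + 1347.5 = 4794.0
Services: -1014.9 - 284.4 + 562.7 + 117.5 = -619.1
Primary income: 167.8 + 99.6 = 267.4
Secondary income: -282.9 + 94.8 + 236.2 = 48.1
Current account = 4794.0 + (-619.1) + 267.4 + 48.1 = 4490.4
(Excluded from the current account — financial account: domestic pension funds' purchases of foreign equities 565.6, sale of domestic government bonds to non-residents 1062.4, acquisition of a foreign subsidiary by a resident firm (outward FDI) 754.8; capital account: acquisition of foreign patents and trademarks (non-produced assets) 93.5.)

4490.4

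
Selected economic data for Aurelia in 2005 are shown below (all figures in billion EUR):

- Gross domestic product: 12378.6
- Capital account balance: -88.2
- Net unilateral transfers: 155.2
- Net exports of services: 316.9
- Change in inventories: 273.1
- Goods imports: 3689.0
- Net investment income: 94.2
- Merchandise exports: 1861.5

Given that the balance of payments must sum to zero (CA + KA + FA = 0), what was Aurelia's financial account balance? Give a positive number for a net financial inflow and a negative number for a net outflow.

1349.4

Goods balance = 1861.5 - 3689.0 = -1827.5
Services balance = 316.9
Trade balance (goods + services) = -1827.5 + 316.9 = -1510.6
Net primary income = 94.2
Net secondary income = 155.2
Current account = -1510.6 + 94.2 + 155.2 = -1261.2
Financial account = -(-1261.2 + (-88.2)) = 1349.4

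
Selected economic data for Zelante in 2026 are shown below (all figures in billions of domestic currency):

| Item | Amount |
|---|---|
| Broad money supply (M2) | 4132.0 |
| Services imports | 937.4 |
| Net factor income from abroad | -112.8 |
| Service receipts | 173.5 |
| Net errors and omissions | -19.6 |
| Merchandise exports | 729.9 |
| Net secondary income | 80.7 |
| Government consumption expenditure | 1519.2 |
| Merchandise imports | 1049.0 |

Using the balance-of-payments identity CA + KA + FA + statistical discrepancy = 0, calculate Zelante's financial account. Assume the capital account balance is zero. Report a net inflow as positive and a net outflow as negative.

Goods balance = 729.9 - 1049.0 = -319.1
Services balance = 173.5 - 937.4 = -763.9
Trade balance (goods + services) = -319.1 + (-763.9) = -1083.0
Net primary income = -112.8
Net secondary income = 80.7
Current account = -1083.0 + (-112.8) + 80.7 = -1115.1
Financial account = -(-1115.1 + (-19.6)) = 1134.7

1134.7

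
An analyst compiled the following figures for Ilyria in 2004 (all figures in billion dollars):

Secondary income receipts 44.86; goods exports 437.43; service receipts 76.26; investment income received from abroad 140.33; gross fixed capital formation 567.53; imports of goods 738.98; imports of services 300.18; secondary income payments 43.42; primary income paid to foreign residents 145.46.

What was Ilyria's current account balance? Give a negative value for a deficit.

-529.16

Goods balance = 437.43 - 738.98 = -301.55
Services balance = 76.26 - 300.18 = -223.92
Trade balance (goods + services) = -301.55 + (-223.92) = -525.47
Net primary income = 140.33 - 145.46 = -5.13
Net secondary income = 44.86 - 43.42 = 1.44
Current account = -525.47 + (-5.13) + 1.44 = -529.16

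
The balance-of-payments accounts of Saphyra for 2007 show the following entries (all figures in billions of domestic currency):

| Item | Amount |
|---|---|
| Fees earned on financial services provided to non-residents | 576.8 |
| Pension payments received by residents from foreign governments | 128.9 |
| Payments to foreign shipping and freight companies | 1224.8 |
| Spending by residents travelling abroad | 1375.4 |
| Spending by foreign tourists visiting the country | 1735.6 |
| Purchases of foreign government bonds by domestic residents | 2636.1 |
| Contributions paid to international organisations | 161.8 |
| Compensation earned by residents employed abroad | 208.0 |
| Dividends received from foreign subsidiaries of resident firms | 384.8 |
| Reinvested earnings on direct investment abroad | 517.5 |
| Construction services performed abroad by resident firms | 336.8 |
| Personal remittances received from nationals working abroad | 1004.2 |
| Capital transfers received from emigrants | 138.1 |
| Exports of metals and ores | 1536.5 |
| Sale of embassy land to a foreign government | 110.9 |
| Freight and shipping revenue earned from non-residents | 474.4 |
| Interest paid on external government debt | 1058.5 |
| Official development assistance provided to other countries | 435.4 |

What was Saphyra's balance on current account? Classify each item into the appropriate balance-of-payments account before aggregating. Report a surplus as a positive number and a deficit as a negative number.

2647.6

Goods: 1536.5
Services: -1375.4 + 474.4 - 1224.8 + 1735.6 + 576.8 + 336.8 = 523.4
Primary income: -1058.5 + 384.8 + 208.0 + 517.5 = 51.8
Secondary income: 1004.2 + 128.9 - 161.8 - 435.4 = 535.9
Current account = 1536.5 + 523.4 + 51.8 + 535.9 = 2647.6
(Excluded from the current account — financial account: purchases of foreign government bonds by domestic residents 2636.1; capital account: capital transfers received from emigrants 138.1, sale of embassy land to a foreign government 110.9.)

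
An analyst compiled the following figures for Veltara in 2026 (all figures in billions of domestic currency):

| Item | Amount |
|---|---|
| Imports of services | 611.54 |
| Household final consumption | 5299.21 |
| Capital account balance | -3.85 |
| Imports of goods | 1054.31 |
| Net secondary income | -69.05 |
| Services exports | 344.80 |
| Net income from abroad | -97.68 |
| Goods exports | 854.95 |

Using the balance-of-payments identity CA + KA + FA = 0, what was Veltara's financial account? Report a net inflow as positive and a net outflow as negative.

Goods balance = 854.95 - 1054.31 = -199.36
Services balance = 344.80 - 611.54 = -266.74
Trade balance (goods + services) = -199.36 + (-266.74) = -466.10
Net primary income = -97.68
Net secondary income = -69.05
Current account = -466.10 + (-97.68) + (-69.05) = -632.83
Financial account = -(-632.83 + (-3.85)) = 636.68

636.68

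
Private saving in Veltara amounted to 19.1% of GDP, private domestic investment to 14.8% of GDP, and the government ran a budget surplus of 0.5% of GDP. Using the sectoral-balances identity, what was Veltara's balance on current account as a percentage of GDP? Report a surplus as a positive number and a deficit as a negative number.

By the sectoral-balances identity, CA = (S_private - I) + (T - G).
Private balance = 19.1 - 14.8 = 4.3
Government balance (T - G) = 0.5
CA = 4.3 + 0.5 = 4.8

4.8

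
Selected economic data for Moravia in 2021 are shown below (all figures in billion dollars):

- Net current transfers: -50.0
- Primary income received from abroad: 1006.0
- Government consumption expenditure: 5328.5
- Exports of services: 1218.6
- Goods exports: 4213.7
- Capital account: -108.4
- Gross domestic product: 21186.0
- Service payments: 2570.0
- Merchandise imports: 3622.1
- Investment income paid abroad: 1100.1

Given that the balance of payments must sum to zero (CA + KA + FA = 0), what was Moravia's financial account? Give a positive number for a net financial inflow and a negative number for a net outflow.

1012.3

Goods balance = 4213.7 - 3622.1 = 591.6
Services balance = 1218.6 - 2570.0 = -1351.4
Trade balance (goods + services) = 591.6 + (-1351.4) = -759.8
Net primary income = 1006.0 - 1100.1 = -94.1
Net secondary income = -50.0
Current account = -759.8 + (-94.1) + (-50.0) = -903.9
Financial account = -(-903.9 + (-108.4)) = 1012.3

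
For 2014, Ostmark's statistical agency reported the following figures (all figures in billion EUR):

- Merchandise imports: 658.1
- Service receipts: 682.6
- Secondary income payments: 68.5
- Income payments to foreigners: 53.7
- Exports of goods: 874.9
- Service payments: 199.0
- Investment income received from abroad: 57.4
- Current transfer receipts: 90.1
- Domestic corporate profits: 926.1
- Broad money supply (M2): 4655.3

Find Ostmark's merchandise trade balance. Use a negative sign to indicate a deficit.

216.8

Goods balance = 874.9 - 658.1 = 216.8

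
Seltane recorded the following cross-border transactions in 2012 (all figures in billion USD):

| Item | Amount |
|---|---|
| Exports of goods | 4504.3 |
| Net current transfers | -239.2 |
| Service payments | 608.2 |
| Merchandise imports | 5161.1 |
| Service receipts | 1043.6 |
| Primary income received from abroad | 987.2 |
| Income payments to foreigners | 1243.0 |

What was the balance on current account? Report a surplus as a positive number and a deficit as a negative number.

Goods balance = 4504.3 - 5161.1 = -656.8
Services balance = 1043.6 - 608.2 = 435.4
Trade balance (goods + services) = -656.8 + 435.4 = -221.4
Net primary income = 987.2 - 1243.0 = -255.8
Net secondary income = -239.2
Current account = -221.4 + (-255.8) + (-239.2) = -716.4

-716.4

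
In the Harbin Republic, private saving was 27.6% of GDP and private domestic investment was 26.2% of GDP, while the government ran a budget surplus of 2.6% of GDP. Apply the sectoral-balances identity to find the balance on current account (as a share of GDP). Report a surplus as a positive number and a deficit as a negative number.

By the sectoral-balances identity, CA = (S_private - I) + (T - G).
Private balance = 27.6 - 26.2 = 1.4
Government balance (T - G) = 2.6
CA = 1.4 + 2.6 = 4.0

4.0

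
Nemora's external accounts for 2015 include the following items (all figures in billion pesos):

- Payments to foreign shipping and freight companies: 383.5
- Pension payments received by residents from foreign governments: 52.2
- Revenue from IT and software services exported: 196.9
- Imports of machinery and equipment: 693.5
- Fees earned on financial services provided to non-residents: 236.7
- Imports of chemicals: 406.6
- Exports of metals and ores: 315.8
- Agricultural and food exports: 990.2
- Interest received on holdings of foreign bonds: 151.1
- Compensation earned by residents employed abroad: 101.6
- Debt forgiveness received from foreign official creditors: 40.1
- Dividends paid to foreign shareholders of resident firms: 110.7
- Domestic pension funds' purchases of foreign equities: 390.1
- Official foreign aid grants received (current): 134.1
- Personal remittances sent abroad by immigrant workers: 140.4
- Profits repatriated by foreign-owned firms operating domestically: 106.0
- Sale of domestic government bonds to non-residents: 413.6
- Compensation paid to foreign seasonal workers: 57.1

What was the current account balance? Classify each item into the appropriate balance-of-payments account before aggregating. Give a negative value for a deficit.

Goods: -406.6 + 315.8 - 693.5 + 990.2 = 205.9
Services: -383.5 + 196.9 + 236.7 = 50.1
Primary income: 101.6 + 151.1 - 106.0 - 57.1 - 110.7 = -21.1
Secondary income: -140.4 + 52.2 + 134.1 = 45.9
Current account = 205.9 + 50.1 + (-21.1) + 45.9 = 280.8
(Excluded from the current account — capital account: debt forgiveness received from foreign official creditors 40.1; financial account: domestic pension funds' purchases of foreign equities 390.1, sale of domestic government bonds to non-residents 413.6.)

280.8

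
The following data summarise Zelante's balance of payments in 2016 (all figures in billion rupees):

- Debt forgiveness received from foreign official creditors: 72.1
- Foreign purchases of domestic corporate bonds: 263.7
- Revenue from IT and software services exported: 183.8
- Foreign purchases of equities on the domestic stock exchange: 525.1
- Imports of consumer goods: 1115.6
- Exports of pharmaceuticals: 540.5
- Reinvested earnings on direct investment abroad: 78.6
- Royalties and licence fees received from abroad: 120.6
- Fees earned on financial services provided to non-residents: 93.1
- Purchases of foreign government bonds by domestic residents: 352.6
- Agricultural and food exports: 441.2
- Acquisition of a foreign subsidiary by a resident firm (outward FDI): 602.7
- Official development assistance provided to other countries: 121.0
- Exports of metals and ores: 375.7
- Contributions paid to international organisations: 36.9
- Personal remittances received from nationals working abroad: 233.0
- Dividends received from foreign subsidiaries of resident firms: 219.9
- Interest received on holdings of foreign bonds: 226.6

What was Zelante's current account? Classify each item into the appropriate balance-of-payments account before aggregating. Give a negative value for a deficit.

1239.5

Goods: -1115.6 + 540.5 + 375.7 + 441.2 = 241.8
Services: 183.8 + 120.6 + 93.1 = 397.5
Primary income: 219.9 + 226.6 + 78.6 = 525.1
Secondary income: -121.0 + 233.0 - 36.9 = 75.1
Current account = 241.8 + 397.5 + 525.1 + 75.1 = 1239.5
(Excluded from the current account — capital account: debt forgiveness received from foreign official creditors 72.1; financial account: foreign purchases of domestic corporate bonds 263.7, foreign purchases of equities on the domestic stock exchange 525.1, purchases of foreign government bonds by domestic residents 352.6, acquisition of a foreign subsidiary by a resident firm (outward FDI) 602.7.)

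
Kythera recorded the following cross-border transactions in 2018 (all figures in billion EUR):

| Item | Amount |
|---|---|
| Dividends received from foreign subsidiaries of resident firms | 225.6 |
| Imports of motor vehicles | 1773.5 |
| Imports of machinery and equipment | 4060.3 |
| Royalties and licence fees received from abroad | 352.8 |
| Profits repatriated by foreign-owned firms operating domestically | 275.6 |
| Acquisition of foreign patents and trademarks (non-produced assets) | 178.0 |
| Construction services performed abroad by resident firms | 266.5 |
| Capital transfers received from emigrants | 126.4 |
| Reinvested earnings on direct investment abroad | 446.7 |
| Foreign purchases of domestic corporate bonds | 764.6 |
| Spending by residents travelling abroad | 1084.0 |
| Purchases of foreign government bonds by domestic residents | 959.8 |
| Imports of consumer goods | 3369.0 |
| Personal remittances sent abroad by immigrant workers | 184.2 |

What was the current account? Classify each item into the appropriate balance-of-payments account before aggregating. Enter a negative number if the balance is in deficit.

Goods: -4060.3 - 3369.0 - 1773.5 = -9202.8
Services: -1084.0 + 352.8 + 266.5 = -464.7
Primary income: 446.7 + 225.6 - 275.6 = 396.7
Secondary income: -184.2
Current account = (-9202.8) + (-464.7) + 396.7 + (-184.2) = -9455.0
(Excluded from the current account — capital account: acquisition of foreign patents and trademarks (non-produced assets) 178.0, capital transfers received from emigrants 126.4; financial account: foreign purchases of domestic corporate bonds 764.6, purchases of foreign government bonds by domestic residents 959.8.)

-9455.0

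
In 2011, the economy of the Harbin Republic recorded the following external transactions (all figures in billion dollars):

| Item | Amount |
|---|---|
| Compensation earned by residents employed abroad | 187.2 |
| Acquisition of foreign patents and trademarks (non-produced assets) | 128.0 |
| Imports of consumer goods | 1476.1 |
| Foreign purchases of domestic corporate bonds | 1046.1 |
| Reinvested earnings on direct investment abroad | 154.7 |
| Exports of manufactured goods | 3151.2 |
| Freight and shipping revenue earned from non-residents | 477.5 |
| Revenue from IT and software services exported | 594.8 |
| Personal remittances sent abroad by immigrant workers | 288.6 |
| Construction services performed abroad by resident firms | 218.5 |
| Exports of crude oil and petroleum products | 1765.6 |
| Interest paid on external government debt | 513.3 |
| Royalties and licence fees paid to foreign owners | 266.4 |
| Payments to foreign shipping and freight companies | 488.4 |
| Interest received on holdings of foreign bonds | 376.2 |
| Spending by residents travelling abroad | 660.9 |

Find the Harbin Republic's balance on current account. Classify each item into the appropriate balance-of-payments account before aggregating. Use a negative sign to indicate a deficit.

Goods: 1765.6 - 1476.1 + 3151.2 = 3440.7
Services: 218.5 - 660.9 - 488.4 - 266.4 + 594.8 + 477.5 = -124.9
Primary income: 376.2 + 187.2 + 154.7 - 513.3 = 204.8
Secondary income: -288.6
Current account = 3440.7 + (-124.9) + 204.8 + (-288.6) = 3232.0
(Excluded from the current account — capital account: acquisition of foreign patents and trademarks (non-produced assets) 128.0; financial account: foreign purchases of domestic corporate bonds 1046.1.)

3232.0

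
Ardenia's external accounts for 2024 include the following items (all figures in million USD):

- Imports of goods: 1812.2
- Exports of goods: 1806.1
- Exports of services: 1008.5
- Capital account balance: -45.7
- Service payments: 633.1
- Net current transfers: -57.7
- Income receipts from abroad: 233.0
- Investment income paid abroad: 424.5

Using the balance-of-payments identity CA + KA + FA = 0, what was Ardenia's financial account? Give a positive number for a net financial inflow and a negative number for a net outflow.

Goods balance = 1806.1 - 1812.2 = -6.1
Services balance = 1008.5 - 633.1 = 375.4
Trade balance (goods + services) = -6.1 + 375.4 = 369.3
Net primary income = 233.0 - 424.5 = -191.5
Net secondary income = -57.7
Current account = 369.3 + (-191.5) + (-57.7) = 120.1
Financial account = -(120.1 + (-45.7)) = -74.4

-74.4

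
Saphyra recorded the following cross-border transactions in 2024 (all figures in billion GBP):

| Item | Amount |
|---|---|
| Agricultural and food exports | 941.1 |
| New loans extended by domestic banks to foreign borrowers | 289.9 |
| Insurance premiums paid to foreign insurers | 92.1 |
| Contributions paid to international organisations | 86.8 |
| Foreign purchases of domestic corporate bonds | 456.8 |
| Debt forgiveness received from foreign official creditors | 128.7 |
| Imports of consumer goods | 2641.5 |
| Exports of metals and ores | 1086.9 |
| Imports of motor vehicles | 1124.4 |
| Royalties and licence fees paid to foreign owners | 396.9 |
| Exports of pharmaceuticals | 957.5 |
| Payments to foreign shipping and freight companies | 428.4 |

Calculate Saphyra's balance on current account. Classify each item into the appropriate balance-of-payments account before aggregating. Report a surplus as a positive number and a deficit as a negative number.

Goods: -1124.4 + 957.5 + 1086.9 + 941.1 - 2641.5 = -780.4
Services: -396.9 - 92.1 - 428.4 = -917.4
Secondary income: -86.8
Current account = (-780.4) + (-917.4) + (-86.8) = -1784.6
(Excluded from the current account — financial account: new loans extended by domestic banks to foreign borrowers 289.9, foreign purchases of domestic corporate bonds 456.8; capital account: debt forgiveness received from foreign official creditors 128.7.)

-1784.6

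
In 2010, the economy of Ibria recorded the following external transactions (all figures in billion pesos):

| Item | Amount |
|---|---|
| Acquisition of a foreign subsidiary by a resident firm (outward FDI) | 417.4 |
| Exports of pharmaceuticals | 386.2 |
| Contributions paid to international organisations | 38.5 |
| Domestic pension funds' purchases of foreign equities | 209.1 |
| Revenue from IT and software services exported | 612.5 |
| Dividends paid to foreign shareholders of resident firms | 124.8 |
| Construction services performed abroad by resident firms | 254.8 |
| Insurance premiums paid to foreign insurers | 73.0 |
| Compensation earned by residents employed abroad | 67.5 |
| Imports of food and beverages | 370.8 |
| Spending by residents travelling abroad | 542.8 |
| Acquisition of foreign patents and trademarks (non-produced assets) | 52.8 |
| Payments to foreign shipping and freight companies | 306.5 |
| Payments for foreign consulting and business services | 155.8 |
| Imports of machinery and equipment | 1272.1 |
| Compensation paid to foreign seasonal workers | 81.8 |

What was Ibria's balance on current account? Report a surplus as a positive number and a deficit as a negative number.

Goods: 386.2 - 1272.1 - 370.8 = -1256.7
Services: -73.0 - 542.8 - 306.5 + 254.8 + 612.5 - 155.8 = -210.8
Primary income: 67.5 - 81.8 - 124.8 = -139.1
Secondary income: -38.5
Current account = (-1256.7) + (-210.8) + (-139.1) + (-38.5) = -1645.1
(Excluded from the current account — financial account: acquisition of a foreign subsidiary by a resident firm (outward FDI) 417.4, domestic pension funds' purchases of foreign equities 209.1; capital account: acquisition of foreign patents and trademarks (non-produced assets) 52.8.)

-1645.1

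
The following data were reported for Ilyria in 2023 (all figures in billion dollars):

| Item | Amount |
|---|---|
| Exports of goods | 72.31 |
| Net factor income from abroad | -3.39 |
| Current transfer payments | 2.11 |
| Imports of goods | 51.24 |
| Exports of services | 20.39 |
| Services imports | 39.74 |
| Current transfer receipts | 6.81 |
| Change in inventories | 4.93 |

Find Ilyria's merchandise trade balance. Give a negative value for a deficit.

Goods balance = 72.31 - 51.24 = 21.07

21.07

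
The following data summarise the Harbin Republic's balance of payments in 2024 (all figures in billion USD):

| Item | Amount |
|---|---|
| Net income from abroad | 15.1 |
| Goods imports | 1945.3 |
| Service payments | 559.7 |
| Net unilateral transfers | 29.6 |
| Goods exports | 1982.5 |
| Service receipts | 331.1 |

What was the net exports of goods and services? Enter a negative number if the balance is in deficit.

-191.4

Goods balance = 1982.5 - 1945.3 = 37.2
Services balance = 331.1 - 559.7 = -228.6
Trade balance (goods + services) = 37.2 + (-228.6) = -191.4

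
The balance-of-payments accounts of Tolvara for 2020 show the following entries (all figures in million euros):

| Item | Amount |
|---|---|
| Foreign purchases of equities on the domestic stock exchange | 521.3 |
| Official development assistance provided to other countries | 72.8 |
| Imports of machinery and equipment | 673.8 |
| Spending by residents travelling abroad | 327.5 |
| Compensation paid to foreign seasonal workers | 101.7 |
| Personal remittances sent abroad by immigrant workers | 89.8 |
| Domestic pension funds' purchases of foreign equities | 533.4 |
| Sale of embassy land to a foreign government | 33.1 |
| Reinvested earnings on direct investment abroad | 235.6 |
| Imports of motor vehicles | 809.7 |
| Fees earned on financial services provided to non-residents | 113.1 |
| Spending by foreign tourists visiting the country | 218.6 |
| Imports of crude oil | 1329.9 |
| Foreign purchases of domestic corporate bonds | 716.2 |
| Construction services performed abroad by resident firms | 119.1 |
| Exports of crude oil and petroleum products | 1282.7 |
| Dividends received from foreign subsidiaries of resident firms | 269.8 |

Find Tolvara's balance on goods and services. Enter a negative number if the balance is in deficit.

-1407.4

Goods: -1329.9 + 1282.7 - 673.8 - 809.7 = -1530.7
Services: 218.6 - 327.5 + 113.1 + 119.1 = 123.3
Trade balance = -1530.7 + 123.3 = -1407.4
(Excluded from the trade balance — financial account: foreign purchases of equities on the domestic stock exchange 521.3, domestic pension funds' purchases of foreign equities 533.4, foreign purchases of domestic corporate bonds 716.2; secondary income: official development assistance provided to other countries 72.8, personal remittances sent abroad by immigrant workers 89.8; primary income: compensation paid to foreign seasonal workers 101.7, reinvested earnings on direct investment abroad 235.6, dividends received from foreign subsidiaries of resident firms 269.8; capital account: sale of embassy land to a foreign government 33.1.)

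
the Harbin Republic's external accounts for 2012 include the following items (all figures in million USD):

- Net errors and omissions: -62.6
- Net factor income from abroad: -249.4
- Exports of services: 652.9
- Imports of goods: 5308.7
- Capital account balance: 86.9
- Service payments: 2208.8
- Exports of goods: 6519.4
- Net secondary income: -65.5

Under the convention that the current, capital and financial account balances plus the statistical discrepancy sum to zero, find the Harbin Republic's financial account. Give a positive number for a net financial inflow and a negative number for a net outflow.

635.8

Goods balance = 6519.4 - 5308.7 = 1210.7
Services balance = 652.9 - 2208.8 = -1555.9
Trade balance (goods + services) = 1210.7 + (-1555.9) = -345.2
Net primary income = -249.4
Net secondary income = -65.5
Current account = -345.2 + (-249.4) + (-65.5) = -660.1
Financial account = -(-660.1 + 86.9 + (-62.6)) = 635.8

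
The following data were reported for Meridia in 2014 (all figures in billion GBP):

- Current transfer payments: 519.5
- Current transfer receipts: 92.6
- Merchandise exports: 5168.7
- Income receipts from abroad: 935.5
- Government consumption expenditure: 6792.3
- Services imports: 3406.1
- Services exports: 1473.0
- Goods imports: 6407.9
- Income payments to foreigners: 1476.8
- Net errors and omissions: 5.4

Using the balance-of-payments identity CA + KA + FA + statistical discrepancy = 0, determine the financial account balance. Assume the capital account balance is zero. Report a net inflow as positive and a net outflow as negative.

Goods balance = 5168.7 - 6407.9 = -1239.2
Services balance = 1473.0 - 3406.1 = -1933.1
Trade balance (goods + services) = -1239.2 + (-1933.1) = -3172.3
Net primary income = 935.5 - 1476.8 = -541.3
Net secondary income = 92.6 - 519.5 = -426.9
Current account = -3172.3 + (-541.3) + (-426.9) = -4140.5
Financial account = -(-4140.5 + 5.4) = 4135.1

4135.1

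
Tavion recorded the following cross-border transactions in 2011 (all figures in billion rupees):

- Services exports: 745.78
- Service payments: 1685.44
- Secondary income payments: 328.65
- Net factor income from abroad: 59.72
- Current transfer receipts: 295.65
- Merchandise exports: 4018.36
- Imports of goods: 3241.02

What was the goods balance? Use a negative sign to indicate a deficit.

Goods balance = 4018.36 - 3241.02 = 777.34

777.34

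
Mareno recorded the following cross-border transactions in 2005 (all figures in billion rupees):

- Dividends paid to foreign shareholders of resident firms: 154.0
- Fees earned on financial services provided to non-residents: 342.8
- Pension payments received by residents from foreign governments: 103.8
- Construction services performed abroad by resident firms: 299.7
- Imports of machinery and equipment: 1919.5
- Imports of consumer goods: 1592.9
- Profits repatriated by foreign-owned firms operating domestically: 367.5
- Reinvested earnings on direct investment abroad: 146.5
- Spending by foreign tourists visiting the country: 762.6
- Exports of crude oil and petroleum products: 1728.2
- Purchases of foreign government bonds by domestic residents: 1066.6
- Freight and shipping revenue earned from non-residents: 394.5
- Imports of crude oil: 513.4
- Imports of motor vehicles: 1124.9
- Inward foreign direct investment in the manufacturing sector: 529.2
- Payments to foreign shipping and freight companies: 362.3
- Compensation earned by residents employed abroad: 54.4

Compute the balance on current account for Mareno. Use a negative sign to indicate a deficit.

Goods: -1919.5 - 513.4 - 1592.9 - 1124.9 + 1728.2 = -3422.5
Services: 342.8 + 762.6 + 299.7 + 394.5 - 362.3 = 1437.3
Primary income: -154.0 - 367.5 + 54.4 + 146.5 = -320.6
Secondary income: 103.8
Current account = (-3422.5) + 1437.3 + (-320.6) + 103.8 = -2202.0
(Excluded from the current account — financial account: purchases of foreign government bonds by domestic residents 1066.6, inward foreign direct investment in the manufacturing sector 529.2.)

-2202.0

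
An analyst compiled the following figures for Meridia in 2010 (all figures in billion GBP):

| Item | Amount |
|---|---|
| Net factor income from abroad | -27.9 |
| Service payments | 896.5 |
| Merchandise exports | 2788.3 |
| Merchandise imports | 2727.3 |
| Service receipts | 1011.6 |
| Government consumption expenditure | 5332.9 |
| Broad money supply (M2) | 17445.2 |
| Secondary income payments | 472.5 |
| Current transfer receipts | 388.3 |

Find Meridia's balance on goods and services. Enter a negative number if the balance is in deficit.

176.1

Goods balance = 2788.3 - 2727.3 = 61.0
Services balance = 1011.6 - 896.5 = 115.1
Trade balance (goods + services) = 61.0 + 115.1 = 176.1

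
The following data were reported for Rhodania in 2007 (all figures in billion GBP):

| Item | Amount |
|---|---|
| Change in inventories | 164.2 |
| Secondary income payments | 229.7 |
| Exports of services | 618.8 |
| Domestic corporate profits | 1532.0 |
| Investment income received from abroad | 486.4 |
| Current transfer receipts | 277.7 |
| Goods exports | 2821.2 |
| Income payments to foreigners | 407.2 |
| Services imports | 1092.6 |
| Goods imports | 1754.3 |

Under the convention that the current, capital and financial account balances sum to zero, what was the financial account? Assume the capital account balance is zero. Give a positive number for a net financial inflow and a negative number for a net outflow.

Goods balance = 2821.2 - 1754.3 = 1066.9
Services balance = 618.8 - 1092.6 = -473.8
Trade balance (goods + services) = 1066.9 + (-473.8) = 593.1
Net primary income = 486.4 - 407.2 = 79.2
Net secondary income = 277.7 - 229.7 = 48.0
Current account = 593.1 + 79.2 + 48.0 = 720.3
Financial account = -(720.3) = -720.3

-720.3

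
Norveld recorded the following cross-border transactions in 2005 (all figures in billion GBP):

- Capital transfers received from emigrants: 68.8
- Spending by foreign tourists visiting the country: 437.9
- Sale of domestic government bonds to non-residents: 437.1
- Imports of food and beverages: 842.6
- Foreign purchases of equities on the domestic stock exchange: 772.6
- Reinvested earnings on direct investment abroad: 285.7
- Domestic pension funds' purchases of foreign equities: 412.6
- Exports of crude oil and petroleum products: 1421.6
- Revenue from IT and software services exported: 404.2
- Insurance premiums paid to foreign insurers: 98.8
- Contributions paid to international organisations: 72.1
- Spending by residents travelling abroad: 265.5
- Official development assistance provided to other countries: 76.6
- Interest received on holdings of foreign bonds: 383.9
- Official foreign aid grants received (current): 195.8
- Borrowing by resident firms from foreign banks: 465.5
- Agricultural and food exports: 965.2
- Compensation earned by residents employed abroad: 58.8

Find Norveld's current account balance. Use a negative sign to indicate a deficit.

2797.5

Goods: 1421.6 - 842.6 + 965.2 = 1544.2
Services: -98.8 - 265.5 + 437.9 + 404.2 = 477.8
Primary income: 285.7 + 58.8 + 383.9 = 728.4
Secondary income: 195.8 - 76.6 - 72.1 = 47.1
Current account = 1544.2 + 477.8 + 728.4 + 47.1 = 2797.5
(Excluded from the current account — capital account: capital transfers received from emigrants 68.8; financial account: sale of domestic government bonds to non-residents 437.1, foreign purchases of equities on the domestic stock exchange 772.6, domestic pension funds' purchases of foreign equities 412.6, borrowing by resident firms from foreign banks 465.5.)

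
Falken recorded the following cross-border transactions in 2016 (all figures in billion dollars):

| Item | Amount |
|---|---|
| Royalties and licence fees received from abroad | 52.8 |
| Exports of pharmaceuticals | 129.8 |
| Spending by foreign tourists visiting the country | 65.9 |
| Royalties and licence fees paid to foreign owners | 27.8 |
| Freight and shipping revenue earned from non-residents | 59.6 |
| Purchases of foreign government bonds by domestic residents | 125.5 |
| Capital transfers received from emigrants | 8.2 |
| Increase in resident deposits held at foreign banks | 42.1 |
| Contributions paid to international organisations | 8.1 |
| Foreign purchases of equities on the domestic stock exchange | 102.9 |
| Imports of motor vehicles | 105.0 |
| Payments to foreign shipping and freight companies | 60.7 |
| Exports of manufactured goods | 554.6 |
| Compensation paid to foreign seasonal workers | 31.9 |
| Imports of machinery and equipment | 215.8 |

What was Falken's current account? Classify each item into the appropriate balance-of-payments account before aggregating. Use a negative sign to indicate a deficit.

413.4

Goods: -215.8 + 129.8 + 554.6 - 105.0 = 363.6
Services: 59.6 + 65.9 + 52.8 - 27.8 - 60.7 = 89.8
Primary income: -31.9
Secondary income: -8.1
Current account = 363.6 + 89.8 + (-31.9) + (-8.1) = 413.4
(Excluded from the current account — financial account: purchases of foreign government bonds by domestic residents 125.5, increase in resident deposits held at foreign banks 42.1, foreign purchases of equities on the domestic stock exchange 102.9; capital account: capital transfers received from emigrants 8.2.)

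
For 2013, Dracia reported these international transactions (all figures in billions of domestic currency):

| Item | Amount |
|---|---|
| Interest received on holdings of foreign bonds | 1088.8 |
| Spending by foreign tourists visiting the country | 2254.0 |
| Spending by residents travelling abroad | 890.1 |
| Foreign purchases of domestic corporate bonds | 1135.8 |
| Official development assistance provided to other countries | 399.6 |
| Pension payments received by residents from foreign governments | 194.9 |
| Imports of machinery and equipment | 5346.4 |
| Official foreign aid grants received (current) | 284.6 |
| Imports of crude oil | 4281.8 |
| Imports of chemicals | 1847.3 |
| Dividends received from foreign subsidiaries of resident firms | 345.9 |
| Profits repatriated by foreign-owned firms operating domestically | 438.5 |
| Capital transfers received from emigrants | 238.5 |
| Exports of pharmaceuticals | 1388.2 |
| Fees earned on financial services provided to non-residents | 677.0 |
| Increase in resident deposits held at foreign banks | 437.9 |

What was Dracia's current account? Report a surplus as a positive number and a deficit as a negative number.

Goods: 1388.2 - 4281.8 - 1847.3 - 5346.4 = -10087.3
Services: 677.0 - 890.1 + 2254.0 = 2040.9
Primary income: -438.5 + 345.9 + 1088.8 = 996.2
Secondary income: 194.9 - 399.6 + 284.6 = 79.9
Current account = (-10087.3) + 2040.9 + 996.2 + 79.9 = -6970.3
(Excluded from the current account — financial account: foreign purchases of domestic corporate bonds 1135.8, increase in resident deposits held at foreign banks 437.9; capital account: capital transfers received from emigrants 238.5.)

-6970.3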